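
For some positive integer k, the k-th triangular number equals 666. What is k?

36

Set n(n+1)/2 = 666, giving n² + n − 1332 = 0.
The discriminant is 1 + 8·666 = 5329, and √5329 = 73.
So n = (-1 + 73) / 2 = 72/2 = 36.
Check: 36·37/2 = 666. ✓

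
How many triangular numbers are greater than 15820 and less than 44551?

120

The n-th triangular number is n(n+1)/2.
Smallest index with value > 15820: n = 178 (giving 15931).
Largest index with value < 44551: n = 297 (giving 44253).
Indices 178 through 297: 120 terms.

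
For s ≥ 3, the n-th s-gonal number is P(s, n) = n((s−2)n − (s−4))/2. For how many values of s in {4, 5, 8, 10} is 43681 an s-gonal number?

s = 4: P(4, 209) = 43681. ✓
s = 5: P(5, 170) = 43265 and P(5, 171) = 43776; 43681 is not s-gonal.
s = 8: P(8, 121) = 43681. ✓
s = 10: P(10, 104) = 42952 and P(10, 105) = 43785; 43681 is not s-gonal.
Hits: s ∈ {4, 8} → 2.

2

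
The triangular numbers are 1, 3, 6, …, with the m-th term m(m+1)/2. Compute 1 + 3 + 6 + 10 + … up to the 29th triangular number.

4495

Σ i(i+1)/2 = (Σi² + Σi) / 2 over i = 1..29.
Σi = 435 and Σi² = 8555.
(1·8555 + 1·435) / 2 = 8990/2 = 4495.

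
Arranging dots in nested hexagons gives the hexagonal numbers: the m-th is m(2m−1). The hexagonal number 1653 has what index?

29

Set n(2n−1) = 1653, giving 2n² − n − 1653 = 0.
The discriminant is 1 + 8·1653 = 13225, and √13225 = 115.
So n = (1 + 115) / 4 = 116/4 = 29.
Check: 29·(2·29 − 1) = 1653. ✓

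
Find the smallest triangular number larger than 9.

Solve n(n+1)/2 > 9 for integer n.
The largest n with value ≤ 9 is 3 (since 6 ≤ 9 < 10), so the first above is n = 4, value 10.

10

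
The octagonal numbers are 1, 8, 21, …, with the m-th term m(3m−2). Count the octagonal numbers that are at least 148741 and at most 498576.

186

The n-th octagonal number is n(3n−2).
Smallest index with value ≥ 148741: n = 223 (giving 148741).
Largest index with value ≤ 498576: n = 408 (giving 498576).
Indices 223 through 408: 186 terms.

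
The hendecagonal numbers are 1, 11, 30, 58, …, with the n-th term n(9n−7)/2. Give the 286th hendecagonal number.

367081

The 286th hendecagonal number is n(9n−7)/2 with n = 286.
286·(9·286 − 7)/2 = 286·2567/2 = 367081.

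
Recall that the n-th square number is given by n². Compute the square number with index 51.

The 51st square number is n² with n = 51.
51² = 2601.

2601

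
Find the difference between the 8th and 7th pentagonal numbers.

Consecutive pentagonal numbers differ by 3n − 2: here 3·8 − 2 = 22.

22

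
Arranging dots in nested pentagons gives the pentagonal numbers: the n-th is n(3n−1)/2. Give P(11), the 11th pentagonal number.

The 11th pentagonal number is n(3n−1)/2 with n = 11.
11·(3·11 − 1)/2 = 11·32/2 = 11·16 = 176.

176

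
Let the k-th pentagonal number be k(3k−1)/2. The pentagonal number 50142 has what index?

183

Set n(3n−1)/2 = 50142, giving 3n² − n − 100284 = 0.
So n = (1 + 1097) / 6 = 1098/6 = 183.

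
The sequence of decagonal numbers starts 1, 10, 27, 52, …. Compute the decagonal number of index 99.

The 99th decagonal number is n(4n−3) with n = 99.
99·(4·99 − 3) = 99·393 = 38907.

38907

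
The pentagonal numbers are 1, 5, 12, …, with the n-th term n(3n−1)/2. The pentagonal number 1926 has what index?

Set n(3n−1)/2 = 1926, giving 3n² − n − 3852 = 0.
The discriminant is 1 + 24·1926 = 46225, and √46225 = 215.
So n = (1 + 215) / 6 = 216/6 = 36.

36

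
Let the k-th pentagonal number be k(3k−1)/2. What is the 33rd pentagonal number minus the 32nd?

97

Consecutive pentagonal numbers differ by 3n − 2: here 3·33 − 2 = 97.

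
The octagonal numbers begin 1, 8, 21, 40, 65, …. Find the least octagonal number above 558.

Solve n(3n−2) > 558 for integer n.
The largest n with value ≤ 558 is 13 (since 481 ≤ 558 < 560), so the first above is n = 14, value 560.

560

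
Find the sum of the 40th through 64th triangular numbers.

Σ i(i+1)/2 = (Σi² + Σi) / 2 over i = 40..64.
Σi = 2080 − 780 = 1300 and Σi² = 89440 − 20540 = 68900.
(1·68900 + 1·1300) / 2 = 70200/2 = 35100.

35100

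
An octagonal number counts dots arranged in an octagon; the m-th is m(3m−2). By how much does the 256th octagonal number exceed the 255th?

Consecutive octagonal numbers differ by 6n − 5: here 6·256 − 5 = 1531.

1531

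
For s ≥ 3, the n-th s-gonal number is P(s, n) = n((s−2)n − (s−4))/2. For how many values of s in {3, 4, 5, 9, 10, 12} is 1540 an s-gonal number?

2

s = 3: P(3, 55) = 1540. ✓
s = 4: P(4, 39) = 1521 and P(4, 40) = 1600; 1540 is not s-gonal.
s = 5: P(5, 32) = 1520 and P(5, 33) = 1617; 1540 is not s-gonal.
s = 9: P(9, 21) = 1491 and P(9, 22) = 1639; 1540 is not s-gonal.
s = 10: P(10, 20) = 1540. ✓
s = 12: P(12, 17) = 1377 and P(12, 18) = 1548; 1540 is not s-gonal.
Hits: s ∈ {3, 10} → 2.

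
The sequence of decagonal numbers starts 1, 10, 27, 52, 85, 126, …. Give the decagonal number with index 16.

The 16th decagonal number is n(4n−3) with n = 16.
16·(4·16 − 3) = 16·61 = 976.

976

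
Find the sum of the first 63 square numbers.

Σ_{i=1}^{63} i² = 63·64·127/6 = 85344.

85344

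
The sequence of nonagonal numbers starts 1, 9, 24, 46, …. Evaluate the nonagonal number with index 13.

559

The 13th nonagonal number is n(7n−5)/2 with n = 13.
13·(7·13 − 5)/2 = 13·86/2 = 13·43 = 559.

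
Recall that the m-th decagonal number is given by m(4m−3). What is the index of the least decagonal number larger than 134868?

184

Solve n(4n−3) > 134868 for integer n.
The largest n with value ≤ 134868 is 183 (since 133407 ≤ 134868 < 134872), so the first above is n = 184, value 134872.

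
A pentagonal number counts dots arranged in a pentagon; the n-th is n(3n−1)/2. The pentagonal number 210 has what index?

12

Set n(3n−1)/2 = 210, giving 3n² − n − 420 = 0.
The discriminant is 1 + 24·210 = 5041, and √5041 = 71.
So n = (1 + 71) / 6 = 72/6 = 12.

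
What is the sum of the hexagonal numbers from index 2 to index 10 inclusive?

Σ i(2i−1) = 2Σi² − Σi over i = 2..10.
Σi = 55 − 1 = 54 and Σi² = 385 − 1 = 384.
2·384 − 1·54 = 714.

714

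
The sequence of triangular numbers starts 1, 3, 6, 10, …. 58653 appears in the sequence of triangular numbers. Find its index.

342

Set n(n+1)/2 = 58653, giving n² + n − 117306 = 0.
The discriminant is 1 + 8·58653 = 469225, and √469225 = 685.
So n = (-1 + 685) / 2 = 684/2 = 342.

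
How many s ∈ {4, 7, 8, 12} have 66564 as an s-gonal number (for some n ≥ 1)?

s = 4: P(4, 258) = 66564. ✓
s = 7: P(7, 163) = 66178 and P(7, 164) = 66994; 66564 is not s-gonal.
s = 8: P(8, 149) = 66305 and P(8, 150) = 67200; 66564 is not s-gonal.
s = 12: P(12, 115) = 65665 and P(12, 116) = 66816; 66564 is not s-gonal.
Hits: s ∈ {4} → 1.

1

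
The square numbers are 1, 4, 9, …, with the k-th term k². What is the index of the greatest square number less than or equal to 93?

9

Solve n² ≤ 93 for integer n.
n = 9 gives 81 ≤ 93, while n = 10 gives 100 > 93; so the answer is index 9.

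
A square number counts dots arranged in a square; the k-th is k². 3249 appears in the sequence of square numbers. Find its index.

57

We need n² = 3249, so n = √3249 = 57.
Check: 57² = 3249. ✓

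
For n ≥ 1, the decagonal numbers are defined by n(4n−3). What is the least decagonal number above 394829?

Solve n(4n−3) > 394829 for integer n.
The largest n with value ≤ 394829 is 314 (since 393442 ≤ 394829 < 395955), so the first above is n = 315, value 395955.

395955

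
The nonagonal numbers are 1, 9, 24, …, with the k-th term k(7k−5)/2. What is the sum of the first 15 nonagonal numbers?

4040

Σ i(7i−5)/2 = (7Σi² − 5Σi) / 2 over i = 1..15.
Σi = 120 and Σi² = 1240.
(7·1240 − 5·120) / 2 = 8080/2 = 4040.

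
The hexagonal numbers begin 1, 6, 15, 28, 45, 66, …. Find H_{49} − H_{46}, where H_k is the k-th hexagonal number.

49·(2·49 − 1) = 4753 and 46·(2·46 − 1) = 4186.
Difference: 4753 − 4186 = 567.

567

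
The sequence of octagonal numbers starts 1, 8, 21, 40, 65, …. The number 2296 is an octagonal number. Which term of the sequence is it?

Set n(3n−2) = 2296, giving 3n² − 2n − 2296 = 0.
The discriminant is 4 + 12·2296 = 27556, and √27556 = 166.
So n = (2 + 166) / 6 = 168/6 = 28.

28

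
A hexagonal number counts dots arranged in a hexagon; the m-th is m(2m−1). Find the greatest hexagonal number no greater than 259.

Solve n(2n−1) ≤ 259 for integer n.
n = 11 gives 231 ≤ 259, while n = 12 gives 276 > 259; so the answer is 231.

231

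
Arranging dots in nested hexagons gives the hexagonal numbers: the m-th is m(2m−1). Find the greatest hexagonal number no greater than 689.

Solve n(2n−1) ≤ 689 for integer n.
n = 18 gives 630 ≤ 689, while n = 19 gives 703 > 689; so the answer is 630.

630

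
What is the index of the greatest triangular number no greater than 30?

7

Solve n(n+1)/2 ≤ 30 for integer n.
n = 7 gives 28 ≤ 30, while n = 8 gives 36 > 30; so the answer is index 7.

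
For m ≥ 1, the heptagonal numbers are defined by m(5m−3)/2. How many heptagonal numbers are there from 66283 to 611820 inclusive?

The n-th heptagonal number is n(5n−3)/2.
Smallest index with value ≥ 66283: n = 164 (giving 66994).
Largest index with value ≤ 611820: n = 495 (giving 611820).
Indices 164 through 495: 332 terms.

332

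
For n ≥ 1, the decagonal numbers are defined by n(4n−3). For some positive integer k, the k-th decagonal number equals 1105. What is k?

17

Set n(4n−3) = 1105, giving 4n² − 3n − 1105 = 0.
The discriminant is 9 + 16·1105 = 17689, and √17689 = 133.
So n = (3 + 133) / 8 = 136/8 = 17.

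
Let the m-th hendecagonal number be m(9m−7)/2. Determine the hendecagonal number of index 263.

310340

The 263rd hendecagonal number is n(9n−7)/2 with n = 263.
263·(9·263 − 7)/2 = 263·2360/2 = 263·1180 = 310340.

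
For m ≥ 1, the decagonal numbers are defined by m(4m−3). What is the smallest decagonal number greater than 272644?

273790

Solve n(4n−3) > 272644 for integer n.
The largest n with value ≤ 272644 is 261 (since 271701 ≤ 272644 < 273790), so the first above is n = 262, value 273790.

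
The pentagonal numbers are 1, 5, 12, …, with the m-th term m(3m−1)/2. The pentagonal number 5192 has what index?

Set n(3n−1)/2 = 5192, giving 3n² − n − 10384 = 0.
The discriminant is 1 + 24·5192 = 124609, and √124609 = 353.
So n = (1 + 353) / 6 = 354/6 = 59.

59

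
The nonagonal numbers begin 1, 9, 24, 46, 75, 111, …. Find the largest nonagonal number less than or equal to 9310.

Solve n(7n−5)/2 ≤ 9310 for integer n.
n = 51 gives 8976 ≤ 9310, while n = 52 gives 9334 > 9310; so the answer is 8976.

8976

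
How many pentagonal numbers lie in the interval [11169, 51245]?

99

The n-th pentagonal number is n(3n−1)/2.
Smallest index with value ≥ 11169: n = 87 (giving 11310).
Largest index with value ≤ 51245: n = 185 (giving 51245).
Indices 87 through 185: 99 terms.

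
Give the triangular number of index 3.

6

The 3rd triangular number is n(n+1)/2 with n = 3.
3·4/2 = 12/2 = 6.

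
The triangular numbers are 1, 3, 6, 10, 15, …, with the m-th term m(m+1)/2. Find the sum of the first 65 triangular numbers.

47905

Σ i(i+1)/2 = (Σi² + Σi) / 2 over i = 1..65.
Σi = 2145 and Σi² = 93665.
(1·93665 + 1·2145) / 2 = 95810/2 = 47905.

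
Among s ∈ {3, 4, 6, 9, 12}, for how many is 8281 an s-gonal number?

2

s = 3: P(3, 128) = 8256 and P(3, 129) = 8385; 8281 is not s-gonal.
s = 4: P(4, 91) = 8281. ✓
s = 6: P(6, 64) = 8128 and P(6, 65) = 8385; 8281 is not s-gonal.
s = 9: P(9, 49) = 8281. ✓
s = 12: P(12, 41) = 8241 and P(12, 42) = 8652; 8281 is not s-gonal.
Hits: s ∈ {4, 9} → 2.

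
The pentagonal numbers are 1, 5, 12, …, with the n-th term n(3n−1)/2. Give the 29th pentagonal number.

The 29th pentagonal number is n(3n−1)/2 with n = 29.
29·(3·29 − 1)/2 = 29·86/2 = 29·43 = 1247.

1247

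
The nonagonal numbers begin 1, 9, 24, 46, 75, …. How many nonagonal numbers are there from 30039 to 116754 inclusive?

91

The n-th nonagonal number is n(7n−5)/2.
Smallest index with value ≥ 30039: n = 93 (giving 30039).
Largest index with value ≤ 116754: n = 183 (giving 116754).
Indices 93 through 183: 91 terms.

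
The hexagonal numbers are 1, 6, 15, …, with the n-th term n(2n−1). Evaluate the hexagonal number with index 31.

The 31st hexagonal number is n(2n−1) with n = 31.
31·(2·31 − 1) = 31·61 = 1891.

1891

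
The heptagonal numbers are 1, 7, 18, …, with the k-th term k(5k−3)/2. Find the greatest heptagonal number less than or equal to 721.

697

Solve n(5n−3)/2 ≤ 721 for integer n.
n = 17 gives 697 ≤ 721, while n = 18 gives 783 > 721; so the answer is 697.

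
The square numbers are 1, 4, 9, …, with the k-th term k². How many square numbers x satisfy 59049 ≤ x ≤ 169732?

The n-th square number is n².
Smallest index with value ≥ 59049: n = 243 (giving 59049).
Largest index with value ≤ 169732: n = 411 (giving 168921).
Indices 243 through 411: 169 terms.

169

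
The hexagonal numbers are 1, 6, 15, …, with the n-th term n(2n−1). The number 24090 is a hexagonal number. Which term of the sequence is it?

110

Set n(2n−1) = 24090, giving 2n² − n − 24090 = 0.
The discriminant is 1 + 8·24090 = 192721, and √192721 = 439.
So n = (1 + 439) / 4 = 440/4 = 110.
Check: 110·(2·110 − 1) = 24090. ✓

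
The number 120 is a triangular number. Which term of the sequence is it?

Set n(n+1)/2 = 120, giving n² + n − 240 = 0.
The discriminant is 1 + 8·120 = 961, and √961 = 31.
So n = (-1 + 31) / 2 = 30/2 = 15.

15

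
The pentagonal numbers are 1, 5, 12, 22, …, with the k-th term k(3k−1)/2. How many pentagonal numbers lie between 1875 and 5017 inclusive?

23

The n-th pentagonal number is n(3n−1)/2.
Smallest index with value ≥ 1875: n = 36 (giving 1926).
Largest index with value ≤ 5017: n = 58 (giving 5017).
Indices 36 through 58: 23 terms.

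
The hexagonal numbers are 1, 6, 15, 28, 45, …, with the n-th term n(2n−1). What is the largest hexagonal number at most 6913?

6903

Solve n(2n−1) ≤ 6913 for integer n.
n = 59 gives 6903 ≤ 6913, while n = 60 gives 7140 > 6913; so the answer is 6903.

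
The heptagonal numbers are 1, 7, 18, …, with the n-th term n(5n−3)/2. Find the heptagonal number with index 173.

74563

The 173rd heptagonal number is n(5n−3)/2 with n = 173.
173·(5·173 − 3)/2 = 173·862/2 = 173·431 = 74563.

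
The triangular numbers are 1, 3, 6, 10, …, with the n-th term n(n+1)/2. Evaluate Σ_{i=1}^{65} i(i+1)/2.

47905

Σ i(i+1)/2 = (Σi² + Σi) / 2 over i = 1..65.
Σi = 2145 and Σi² = 93665.
(1·93665 + 1·2145) / 2 = 95810/2 = 47905.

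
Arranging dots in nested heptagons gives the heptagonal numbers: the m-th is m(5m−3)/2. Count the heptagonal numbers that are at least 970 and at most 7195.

The n-th heptagonal number is n(5n−3)/2.
Smallest index with value ≥ 970: n = 20 (giving 970).
Largest index with value ≤ 7195: n = 53 (giving 6943).
Indices 20 through 53: 34 terms.

34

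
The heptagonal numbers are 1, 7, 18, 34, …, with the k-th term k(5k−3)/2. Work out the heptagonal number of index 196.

The 196th heptagonal number is n(5n−3)/2 with n = 196.
196·(5·196 − 3)/2 = 196·977/2 = 95746.

95746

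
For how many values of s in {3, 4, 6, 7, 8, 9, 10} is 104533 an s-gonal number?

s = 3: P(3, 456) = 104196 and P(3, 457) = 104653; 104533 is not s-gonal.
s = 4: P(4, 323) = 104329 and P(4, 324) = 104976; 104533 is not s-gonal.
s = 6: P(6, 228) = 103740 and P(6, 229) = 104653; 104533 is not s-gonal.
s = 7: P(7, 204) = 103734 and P(7, 205) = 104755; 104533 is not s-gonal.
s = 8: P(8, 187) = 104533. ✓
s = 9: P(9, 173) = 104319 and P(9, 174) = 105531; 104533 is not s-gonal.
s = 10: P(10, 162) = 104490 and P(10, 163) = 105787; 104533 is not s-gonal.
Hits: s ∈ {8} → 1.

1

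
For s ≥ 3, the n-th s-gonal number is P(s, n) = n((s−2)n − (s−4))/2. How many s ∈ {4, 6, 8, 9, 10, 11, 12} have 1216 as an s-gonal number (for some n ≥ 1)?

2

s = 4: P(4, 34) = 1156 and P(4, 35) = 1225; 1216 is not s-gonal.
s = 6: P(6, 24) = 1128 and P(6, 25) = 1225; 1216 is not s-gonal.
s = 8: P(8, 20) = 1160 and P(8, 21) = 1281; 1216 is not s-gonal.
s = 9: P(9, 19) = 1216. ✓
s = 10: P(10, 17) = 1105 and P(10, 18) = 1242; 1216 is not s-gonal.
s = 11: P(11, 16) = 1096 and P(11, 17) = 1241; 1216 is not s-gonal.
s = 12: P(12, 16) = 1216. ✓
Hits: s ∈ {9, 12} → 2.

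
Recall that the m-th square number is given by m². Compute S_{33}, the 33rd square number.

1089

The 33rd square number is n² with n = 33.
33² = 1089.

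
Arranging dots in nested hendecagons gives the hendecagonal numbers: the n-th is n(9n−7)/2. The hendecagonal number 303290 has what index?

260

Set n(9n−7)/2 = 303290, giving 9n² − 7n − 606580 = 0.
The discriminant is 49 + 72·303290 = 21836929, and √21836929 = 4673.
So n = (7 + 4673) / 18 = 4680/18 = 260.
Check: 260·(9·260 − 7)/2 = 303290. ✓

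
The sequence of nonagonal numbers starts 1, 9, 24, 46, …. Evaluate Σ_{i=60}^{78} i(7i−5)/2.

315324

Σ i(7i−5)/2 = (7Σi² − 5Σi) / 2 over i = 60..78.
Σi = 3081 − 1770 = 1311 and Σi² = 161239 − 70210 = 91029.
(7·91029 − 5·1311) / 2 = 630648/2 = 315324.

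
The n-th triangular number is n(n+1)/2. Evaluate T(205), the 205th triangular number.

The 205th triangular number is n(n+1)/2 with n = 205.
205·206/2 = 42230/2 = 21115.

21115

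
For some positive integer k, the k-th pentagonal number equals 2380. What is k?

40

Set n(3n−1)/2 = 2380, giving 3n² − n − 4760 = 0.
The discriminant is 1 + 24·2380 = 57121, and √57121 = 239.
So n = (1 + 239) / 6 = 240/6 = 40.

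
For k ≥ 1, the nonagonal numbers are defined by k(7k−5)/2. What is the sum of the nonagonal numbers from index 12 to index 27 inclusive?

21704

Σ i(7i−5)/2 = (7Σi² − 5Σi) / 2 over i = 12..27.
Σi = 378 − 66 = 312 and Σi² = 6930 − 506 = 6424.
(7·6424 − 5·312) / 2 = 43408/2 = 21704.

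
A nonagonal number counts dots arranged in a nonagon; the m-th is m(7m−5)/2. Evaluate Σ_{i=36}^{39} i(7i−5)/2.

19330

Σ i(7i−5)/2 = (7Σi² − 5Σi) / 2 over i = 36..39.
Σi = 780 − 630 = 150 and Σi² = 20540 − 14910 = 5630.
(7·5630 − 5·150) / 2 = 38660/2 = 19330.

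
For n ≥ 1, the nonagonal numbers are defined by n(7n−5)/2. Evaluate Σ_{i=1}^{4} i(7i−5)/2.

80

Σ i(7i−5)/2 = (7Σi² − 5Σi) / 2 over i = 1..4.
Σi = 10 and Σi² = 30.
(7·30 − 5·10) / 2 = 160/2 = 80.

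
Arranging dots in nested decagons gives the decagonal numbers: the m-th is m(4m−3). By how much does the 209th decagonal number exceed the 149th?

85740

209·(4·209 − 3) = 174097 and 149·(4·149 − 3) = 88357.
Difference: 174097 − 88357 = 85740.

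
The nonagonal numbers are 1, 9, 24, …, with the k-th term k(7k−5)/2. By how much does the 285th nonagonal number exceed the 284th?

Consecutive nonagonal numbers differ by 7n − 6: here 7·285 − 6 = 1989.

1989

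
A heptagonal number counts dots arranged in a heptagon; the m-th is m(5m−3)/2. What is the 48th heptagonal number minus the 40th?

1748

48·(5·48 − 3)/2 = 5688 and 40·(5·40 − 3)/2 = 3940.
Difference: 5688 − 3940 = 1748.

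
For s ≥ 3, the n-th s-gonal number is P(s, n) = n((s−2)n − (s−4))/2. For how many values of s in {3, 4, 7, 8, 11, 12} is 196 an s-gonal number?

s = 3: P(3, 19) = 190 and P(3, 20) = 210; 196 is not s-gonal.
s = 4: P(4, 14) = 196. ✓
s = 7: P(7, 9) = 189 and P(7, 10) = 235; 196 is not s-gonal.
s = 8: P(8, 8) = 176 and P(8, 9) = 225; 196 is not s-gonal.
s = 11: P(11, 7) = 196. ✓
s = 12: P(12, 6) = 156 and P(12, 7) = 217; 196 is not s-gonal.
Hits: s ∈ {4, 11} → 2.

2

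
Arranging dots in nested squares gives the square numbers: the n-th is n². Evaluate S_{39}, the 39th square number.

1521

The 39th square number is n² with n = 39.
39² = 1521.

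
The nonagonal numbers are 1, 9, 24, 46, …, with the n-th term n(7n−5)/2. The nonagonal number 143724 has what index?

203

Set n(7n−5)/2 = 143724, giving 7n² − 5n − 287448 = 0.
The discriminant is 25 + 56·143724 = 8048569, and √8048569 = 2837.
So n = (5 + 2837) / 14 = 2842/14 = 203.
Check: 203·(7·203 − 5)/2 = 143724. ✓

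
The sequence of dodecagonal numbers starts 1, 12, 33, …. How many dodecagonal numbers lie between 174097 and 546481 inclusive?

145

The n-th dodecagonal number is n(5n−4).
Smallest index with value ≥ 174097: n = 187 (giving 174097).
Largest index with value ≤ 546481: n = 331 (giving 546481).
Indices 187 through 331: 145 terms.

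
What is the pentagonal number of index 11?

176

11·(3·11 − 1)/2 = 11·32/2 = 11·16 = 176.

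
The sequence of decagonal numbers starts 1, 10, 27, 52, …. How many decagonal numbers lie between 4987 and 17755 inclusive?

32

The n-th decagonal number is n(4n−3).
Smallest index with value ≥ 4987: n = 36 (giving 5076).
Largest index with value ≤ 17755: n = 67 (giving 17755).
Indices 36 through 67: 32 terms.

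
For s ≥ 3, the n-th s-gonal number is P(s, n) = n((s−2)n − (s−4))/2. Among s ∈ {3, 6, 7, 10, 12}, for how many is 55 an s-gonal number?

2

s = 3: P(3, 10) = 55. ✓
s = 6: P(6, 5) = 45 and P(6, 6) = 66; 55 is not s-gonal.
s = 7: P(7, 5) = 55. ✓
s = 10: P(10, 4) = 52 and P(10, 5) = 85; 55 is not s-gonal.
s = 12: P(12, 3) = 33 and P(12, 4) = 64; 55 is not s-gonal.
Hits: s ∈ {3, 7} → 2.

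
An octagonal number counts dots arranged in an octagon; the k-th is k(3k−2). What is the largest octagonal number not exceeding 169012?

Solve n(3n−2) ≤ 169012 for integer n.
n = 237 gives 168033 ≤ 169012, while n = 238 gives 169456 > 169012; so the answer is 168033.

168033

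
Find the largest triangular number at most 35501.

35245

Solve n(n+1)/2 ≤ 35501 for integer n.
n = 265 gives 35245 ≤ 35501, while n = 266 gives 35511 > 35501; so the answer is 35245.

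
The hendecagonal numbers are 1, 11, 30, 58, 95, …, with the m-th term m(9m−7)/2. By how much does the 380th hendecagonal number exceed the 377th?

380·(9·380 − 7)/2 = 648470 and 377·(9·377 − 7)/2 = 638261.
Difference: 648470 − 638261 = 10209.

10209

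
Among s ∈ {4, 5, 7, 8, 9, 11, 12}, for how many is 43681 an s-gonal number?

2

s = 4: P(4, 209) = 43681. ✓
s = 5: P(5, 170) = 43265 and P(5, 171) = 43776; 43681 is not s-gonal.
s = 7: P(7, 132) = 43362 and P(7, 133) = 44023; 43681 is not s-gonal.
s = 8: P(8, 121) = 43681. ✓
s = 9: P(9, 112) = 43624 and P(9, 113) = 44409; 43681 is not s-gonal.
s = 11: P(11, 98) = 42875 and P(11, 99) = 43758; 43681 is not s-gonal.
s = 12: P(12, 93) = 42873 and P(12, 94) = 43804; 43681 is not s-gonal.
Hits: s ∈ {4, 8} → 2.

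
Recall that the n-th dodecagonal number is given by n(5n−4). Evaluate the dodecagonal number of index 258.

The 258th dodecagonal number is n(5n−4) with n = 258.
258·(5·258 − 4) = 258·1286 = 331788.

331788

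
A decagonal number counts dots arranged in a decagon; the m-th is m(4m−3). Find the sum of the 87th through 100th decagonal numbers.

486549

Σ i(4i−3) = 4Σi² − 3Σi over i = 87..100.
Σi = 5050 − 3741 = 1309 and Σi² = 338350 − 215731 = 122619.
4·122619 − 3·1309 = 486549.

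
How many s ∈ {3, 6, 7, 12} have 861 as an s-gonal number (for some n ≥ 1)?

s = 3: P(3, 41) = 861. ✓
s = 6: P(6, 21) = 861. ✓
s = 7: P(7, 18) = 783 and P(7, 19) = 874; 861 is not s-gonal.
s = 12: P(12, 13) = 793 and P(12, 14) = 924; 861 is not s-gonal.
Hits: s ∈ {3, 6} → 2.

2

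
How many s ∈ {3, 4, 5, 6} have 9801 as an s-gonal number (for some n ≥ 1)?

2

s = 3: P(3, 139) = 9730 and P(3, 140) = 9870; 9801 is not s-gonal.
s = 4: P(4, 99) = 9801. ✓
s = 5: P(5, 81) = 9801. ✓
s = 6: P(6, 70) = 9730 and P(6, 71) = 10011; 9801 is not s-gonal.
Hits: s ∈ {4, 5} → 2.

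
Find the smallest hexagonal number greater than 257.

276

Solve n(2n−1) > 257 for integer n.
The largest n with value ≤ 257 is 11 (since 231 ≤ 257 < 276), so the first above is n = 12, value 276.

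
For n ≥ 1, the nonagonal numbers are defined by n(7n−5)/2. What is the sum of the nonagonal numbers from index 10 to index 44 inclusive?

Σ i(7i−5)/2 = (7Σi² − 5Σi) / 2 over i = 10..44.
Σi = 990 − 45 = 945 and Σi² = 29370 − 285 = 29085.
(7·29085 − 5·945) / 2 = 198870/2 = 99435.

99435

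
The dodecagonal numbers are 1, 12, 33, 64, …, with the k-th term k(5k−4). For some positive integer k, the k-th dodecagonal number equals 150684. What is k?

174

Set n(5n−4) = 150684, giving 5n² − 4n − 150684 = 0.
The discriminant is 16 + 20·150684 = 3013696, and √3013696 = 1736.
So n = (4 + 1736) / 10 = 1740/10 = 174.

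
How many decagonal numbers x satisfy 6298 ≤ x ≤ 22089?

34

The n-th decagonal number is n(4n−3).
Smallest index with value ≥ 6298: n = 41 (giving 6601).
Largest index with value ≤ 22089: n = 74 (giving 21682).
Indices 41 through 74: 34 terms.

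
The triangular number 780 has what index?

Set n(n+1)/2 = 780, giving n² + n − 1560 = 0.
So n = (-1 + 79) / 2 = 78/2 = 39.

39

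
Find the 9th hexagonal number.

153

The 9th hexagonal number is n(2n−1) with n = 9.
9·(2·9 − 1) = 9·17 = 153.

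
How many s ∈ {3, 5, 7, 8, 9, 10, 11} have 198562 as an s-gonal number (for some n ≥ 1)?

s = 3: P(3, 629) = 198135 and P(3, 630) = 198765; 198562 is not s-gonal.
s = 5: P(5, 364) = 198562. ✓
s = 7: P(7, 282) = 198387 and P(7, 283) = 199798; 198562 is not s-gonal.
s = 8: P(8, 257) = 197633 and P(8, 258) = 199176; 198562 is not s-gonal.
s = 9: P(9, 238) = 197659 and P(9, 239) = 199326; 198562 is not s-gonal.
s = 10: P(10, 223) = 198247 and P(10, 224) = 200032; 198562 is not s-gonal.
s = 11: P(11, 210) = 197715 and P(11, 211) = 199606; 198562 is not s-gonal.
Hits: s ∈ {5} → 1.

1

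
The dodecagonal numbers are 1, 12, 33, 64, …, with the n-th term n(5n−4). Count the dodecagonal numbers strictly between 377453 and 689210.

96

The n-th dodecagonal number is n(5n−4).
Smallest index with value > 377453: n = 276 (giving 379776).
Largest index with value < 689210: n = 371 (giving 686721).
Indices 276 through 371: 96 terms.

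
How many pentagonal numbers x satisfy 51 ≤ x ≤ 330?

The n-th pentagonal number is n(3n−1)/2.
Smallest index with value ≥ 51: n = 6 (giving 51).
Largest index with value ≤ 330: n = 15 (giving 330).
Indices 6 through 15: 10 terms.

10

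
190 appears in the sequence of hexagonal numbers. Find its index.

Set n(2n−1) = 190, giving 2n² − n − 190 = 0.
The discriminant is 1 + 8·190 = 1521, and √1521 = 39.
So n = (1 + 39) / 4 = 40/4 = 10.
Check: 10·(2·10 − 1) = 190. ✓

10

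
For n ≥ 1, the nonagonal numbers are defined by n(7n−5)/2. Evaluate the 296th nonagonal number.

305916

The 296th nonagonal number is n(7n−5)/2 with n = 296.
296·(7·296 − 5)/2 = 296·2067/2 = 305916.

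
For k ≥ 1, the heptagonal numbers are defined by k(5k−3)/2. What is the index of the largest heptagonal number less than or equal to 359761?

379

Solve n(5n−3)/2 ≤ 359761 for integer n.
n = 379 gives 358534 ≤ 359761, while n = 380 gives 360430 > 359761; so the answer is index 379.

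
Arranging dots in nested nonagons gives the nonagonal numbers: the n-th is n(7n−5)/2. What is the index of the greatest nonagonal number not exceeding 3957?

33

Solve n(7n−5)/2 ≤ 3957 for integer n.
n = 33 gives 3729 ≤ 3957, while n = 34 gives 3961 > 3957; so the answer is index 33.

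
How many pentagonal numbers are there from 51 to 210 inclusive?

7

The n-th pentagonal number is n(3n−1)/2.
Smallest index with value ≥ 51: n = 6 (giving 51).
Largest index with value ≤ 210: n = 12 (giving 210).
Indices 6 through 12: 7 terms.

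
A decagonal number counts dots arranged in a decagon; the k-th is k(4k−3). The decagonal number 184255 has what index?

Set n(4n−3) = 184255, giving 4n² − 3n − 184255 = 0.
The discriminant is 9 + 16·184255 = 2948089, and √2948089 = 1717.
So n = (3 + 1717) / 8 = 1720/8 = 215.
Check: 215·(4·215 − 3) = 184255. ✓

215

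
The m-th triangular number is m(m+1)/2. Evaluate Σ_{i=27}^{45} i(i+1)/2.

Σ i(i+1)/2 = (Σi² + Σi) / 2 over i = 27..45.
Σi = 1035 − 351 = 684 and Σi² = 31395 − 6201 = 25194.
(1·25194 + 1·684) / 2 = 25878/2 = 12939.

12939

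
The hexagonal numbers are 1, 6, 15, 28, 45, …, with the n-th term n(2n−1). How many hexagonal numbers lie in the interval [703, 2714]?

The n-th hexagonal number is n(2n−1).
Smallest index with value ≥ 703: n = 19 (giving 703).
Largest index with value ≤ 2714: n = 37 (giving 2701).
Indices 19 through 37: 19 terms.

19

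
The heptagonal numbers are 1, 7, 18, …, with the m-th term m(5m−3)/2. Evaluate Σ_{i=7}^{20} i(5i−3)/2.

Σ i(5i−3)/2 = (5Σi² − 3Σi) / 2 over i = 7..20.
Σi = 210 − 21 = 189 and Σi² = 2870 − 91 = 2779.
(5·2779 − 3·189) / 2 = 13328/2 = 6664.

6664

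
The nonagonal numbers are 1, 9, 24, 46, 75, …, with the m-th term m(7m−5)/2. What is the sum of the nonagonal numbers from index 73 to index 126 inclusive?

Σ i(7i−5)/2 = (7Σi² − 5Σi) / 2 over i = 73..126.
Σi = 8001 − 2628 = 5373 and Σi² = 674751 − 127020 = 547731.
(7·547731 − 5·5373) / 2 = 3807252/2 = 1903626.

1903626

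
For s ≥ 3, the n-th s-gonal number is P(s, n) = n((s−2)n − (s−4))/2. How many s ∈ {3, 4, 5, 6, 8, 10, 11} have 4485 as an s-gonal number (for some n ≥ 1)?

s = 3: P(3, 94) = 4465 and P(3, 95) = 4560; 4485 is not s-gonal.
s = 4: P(4, 66) = 4356 and P(4, 67) = 4489; 4485 is not s-gonal.
s = 5: P(5, 54) = 4347 and P(5, 55) = 4510; 4485 is not s-gonal.
s = 6: P(6, 47) = 4371 and P(6, 48) = 4560; 4485 is not s-gonal.
s = 8: P(8, 39) = 4485. ✓
s = 10: P(10, 33) = 4257 and P(10, 34) = 4522; 4485 is not s-gonal.
s = 11: P(11, 31) = 4216 and P(11, 32) = 4496; 4485 is not s-gonal.
Hits: s ∈ {8} → 1.

1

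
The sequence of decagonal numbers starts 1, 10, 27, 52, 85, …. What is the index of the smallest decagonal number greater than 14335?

Solve n(4n−3) > 14335 for integer n.
The largest n with value ≤ 14335 is 60 (since 14220 ≤ 14335 < 14701), so the first above is n = 61, value 14701.

61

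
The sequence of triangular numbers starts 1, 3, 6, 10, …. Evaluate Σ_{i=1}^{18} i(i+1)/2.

Σ i(i+1)/2 = (Σi² + Σi) / 2 over i = 1..18.
Σi = 171 and Σi² = 2109.
(1·2109 + 1·171) / 2 = 2280/2 = 1140.

1140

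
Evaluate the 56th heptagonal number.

The 56th heptagonal number is n(5n−3)/2 with n = 56.
56·(5·56 − 3)/2 = 56·277/2 = 7756.

7756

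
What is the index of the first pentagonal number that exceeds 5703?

Solve n(3n−1)/2 > 5703 for integer n.
The largest n with value ≤ 5703 is 61 (since 5551 ≤ 5703 < 5735), so the first above is n = 62, value 5735.

62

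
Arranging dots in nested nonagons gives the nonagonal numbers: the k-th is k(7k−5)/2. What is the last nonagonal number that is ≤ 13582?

13299

Solve n(7n−5)/2 ≤ 13582 for integer n.
n = 62 gives 13299 ≤ 13582, while n = 63 gives 13734 > 13582; so the answer is 13299.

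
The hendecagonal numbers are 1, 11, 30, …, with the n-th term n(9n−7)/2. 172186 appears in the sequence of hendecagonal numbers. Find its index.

196

Set n(9n−7)/2 = 172186, giving 9n² − 7n − 344372 = 0.
The discriminant is 49 + 72·172186 = 12397441, and √12397441 = 3521.
So n = (7 + 3521) / 18 = 3528/18 = 196.
Check: 196·(9·196 − 7)/2 = 172186. ✓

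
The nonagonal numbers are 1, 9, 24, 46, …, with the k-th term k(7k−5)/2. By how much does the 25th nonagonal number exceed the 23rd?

25·(7·25 − 5)/2 = 2125 and 23·(7·23 − 5)/2 = 1794.
Difference: 2125 − 1794 = 331.

331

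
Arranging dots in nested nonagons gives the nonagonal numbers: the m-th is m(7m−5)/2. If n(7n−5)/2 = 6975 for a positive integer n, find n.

Set n(7n−5)/2 = 6975, giving 7n² − 5n − 13950 = 0.
So n = (5 + 625) / 14 = 630/14 = 45.

45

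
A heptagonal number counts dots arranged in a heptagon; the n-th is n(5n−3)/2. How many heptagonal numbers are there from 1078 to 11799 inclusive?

The n-th heptagonal number is n(5n−3)/2.
Smallest index with value ≥ 1078: n = 22 (giving 1177).
Largest index with value ≤ 11799: n = 69 (giving 11799).
Indices 22 through 69: 48 terms.

48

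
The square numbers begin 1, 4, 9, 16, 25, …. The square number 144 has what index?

12

We need n² = 144, so n = √144 = 12.
Check: 12² = 144. ✓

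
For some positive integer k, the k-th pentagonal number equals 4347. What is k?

54

Set n(3n−1)/2 = 4347, giving 3n² − n − 8694 = 0.
The discriminant is 1 + 24·4347 = 104329, and √104329 = 323.
So n = (1 + 323) / 6 = 324/6 = 54.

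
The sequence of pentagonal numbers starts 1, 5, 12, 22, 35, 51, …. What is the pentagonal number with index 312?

312·(3·312 − 1)/2 = 312·935/2 = 145860.

145860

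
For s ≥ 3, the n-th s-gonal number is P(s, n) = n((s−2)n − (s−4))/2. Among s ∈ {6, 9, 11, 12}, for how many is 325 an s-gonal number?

s = 6: P(6, 13) = 325. ✓
s = 9: P(9, 10) = 325. ✓
s = 11: P(11, 8) = 260 and P(11, 9) = 333; 325 is not s-gonal.
s = 12: P(12, 8) = 288 and P(12, 9) = 369; 325 is not s-gonal.
Hits: s ∈ {6, 9} → 2.

2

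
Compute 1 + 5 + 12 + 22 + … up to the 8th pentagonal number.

Σ i(3i−1)/2 = (3Σi² − Σi) / 2 over i = 1..8.
Σi = 36 and Σi² = 204.
(3·204 − 1·36) / 2 = 576/2 = 288.

288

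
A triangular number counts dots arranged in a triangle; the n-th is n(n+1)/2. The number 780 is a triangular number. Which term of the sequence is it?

Set n(n+1)/2 = 780, giving n² + n − 1560 = 0.
The discriminant is 1 + 8·780 = 6241, and √6241 = 79.
So n = (-1 + 79) / 2 = 78/2 = 39.

39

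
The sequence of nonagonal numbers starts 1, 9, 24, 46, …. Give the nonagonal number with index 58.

11629

The 58th nonagonal number is n(7n−5)/2 with n = 58.
58·(7·58 − 5)/2 = 58·401/2 = 11629.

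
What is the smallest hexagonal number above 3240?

3321

Solve n(2n−1) > 3240 for integer n.
The largest n with value ≤ 3240 is 40 (since 3160 ≤ 3240 < 3321), so the first above is n = 41, value 3321.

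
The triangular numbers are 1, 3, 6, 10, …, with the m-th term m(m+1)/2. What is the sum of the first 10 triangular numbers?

220

Σ i(i+1)/2 = (Σi² + Σi) / 2 over i = 1..10.
Σi = 55 and Σi² = 385.
(1·385 + 1·55) / 2 = 440/2 = 220.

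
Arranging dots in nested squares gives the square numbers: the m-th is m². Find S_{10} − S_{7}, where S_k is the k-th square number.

10² = 100 and 7² = 49.
Difference: 100 − 49 = 51.

51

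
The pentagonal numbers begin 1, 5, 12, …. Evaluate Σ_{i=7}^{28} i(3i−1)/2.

Σ i(3i−1)/2 = (3Σi² − Σi) / 2 over i = 7..28.
Σi = 406 − 21 = 385 and Σi² = 7714 − 91 = 7623.
(3·7623 − 1·385) / 2 = 22484/2 = 11242.

11242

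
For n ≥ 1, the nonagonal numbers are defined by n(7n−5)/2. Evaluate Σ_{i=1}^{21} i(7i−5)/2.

11011

Σ i(7i−5)/2 = (7Σi² − 5Σi) / 2 over i = 1..21.
Σi = 231 and Σi² = 3311.
(7·3311 − 5·231) / 2 = 22022/2 = 11011.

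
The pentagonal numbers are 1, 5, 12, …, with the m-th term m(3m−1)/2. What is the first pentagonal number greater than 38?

51

Solve n(3n−1)/2 > 38 for integer n.
The largest n with value ≤ 38 is 5 (since 35 ≤ 38 < 51), so the first above is n = 6, value 51.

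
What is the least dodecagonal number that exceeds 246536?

Solve n(5n−4) > 246536 for integer n.
The largest n with value ≤ 246536 is 222 (since 245532 ≤ 246536 < 247753), so the first above is n = 223, value 247753.

247753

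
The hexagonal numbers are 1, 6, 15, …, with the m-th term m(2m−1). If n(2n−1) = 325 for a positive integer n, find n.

Set n(2n−1) = 325, giving 2n² − n − 325 = 0.
The discriminant is 1 + 8·325 = 2601, and √2601 = 51.
So n = (1 + 51) / 4 = 52/4 = 13.

13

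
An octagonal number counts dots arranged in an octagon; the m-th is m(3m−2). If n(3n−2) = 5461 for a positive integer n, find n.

43

Set n(3n−2) = 5461, giving 3n² − 2n − 5461 = 0.
The discriminant is 4 + 12·5461 = 65536, and √65536 = 256.
So n = (2 + 256) / 6 = 258/6 = 43.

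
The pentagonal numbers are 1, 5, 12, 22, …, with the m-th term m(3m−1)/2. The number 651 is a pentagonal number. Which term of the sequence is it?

21

Set n(3n−1)/2 = 651, giving 3n² − n − 1302 = 0.
So n = (1 + 125) / 6 = 126/6 = 21.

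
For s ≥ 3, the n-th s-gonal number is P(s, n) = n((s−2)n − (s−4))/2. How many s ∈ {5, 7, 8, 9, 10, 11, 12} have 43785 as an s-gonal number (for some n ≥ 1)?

1

s = 5: P(5, 171) = 43776 and P(5, 172) = 44290; 43785 is not s-gonal.
s = 7: P(7, 132) = 43362 and P(7, 133) = 44023; 43785 is not s-gonal.
s = 8: P(8, 121) = 43681 and P(8, 122) = 44408; 43785 is not s-gonal.
s = 9: P(9, 112) = 43624 and P(9, 113) = 44409; 43785 is not s-gonal.
s = 10: P(10, 105) = 43785. ✓
s = 11: P(11, 99) = 43758 and P(11, 100) = 44650; 43785 is not s-gonal.
s = 12: P(12, 93) = 42873 and P(12, 94) = 43804; 43785 is not s-gonal.
Hits: s ∈ {10} → 1.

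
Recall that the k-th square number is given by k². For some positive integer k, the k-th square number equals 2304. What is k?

48

We need n² = 2304, so n = √2304 = 48.
Check: 48² = 2304. ✓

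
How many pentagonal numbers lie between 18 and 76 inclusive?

4

The n-th pentagonal number is n(3n−1)/2.
Smallest index with value ≥ 18: n = 4 (giving 22).
Largest index with value ≤ 76: n = 7 (giving 70).
Indices 4 through 7: 4 terms.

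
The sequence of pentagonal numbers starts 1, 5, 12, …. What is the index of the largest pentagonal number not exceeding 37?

Solve n(3n−1)/2 ≤ 37 for integer n.
n = 5 gives 35 ≤ 37, while n = 6 gives 51 > 37; so the answer is index 5.

5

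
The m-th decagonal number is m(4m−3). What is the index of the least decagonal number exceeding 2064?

Solve n(4n−3) > 2064 for integer n.
The largest n with value ≤ 2064 is 23 (since 2047 ≤ 2064 < 2232), so the first above is n = 24, value 2232.

24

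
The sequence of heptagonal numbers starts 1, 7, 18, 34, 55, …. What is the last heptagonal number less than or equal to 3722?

3553

Solve n(5n−3)/2 ≤ 3722 for integer n.
n = 38 gives 3553 ≤ 3722, while n = 39 gives 3744 > 3722; so the answer is 3553.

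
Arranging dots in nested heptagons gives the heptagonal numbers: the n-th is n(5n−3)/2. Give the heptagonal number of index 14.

The 14th heptagonal number is n(5n−3)/2 with n = 14.
14·(5·14 − 3)/2 = 14·67/2 = 469.

469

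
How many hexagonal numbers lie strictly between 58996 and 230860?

167

The n-th hexagonal number is n(2n−1).
Smallest index with value > 58996: n = 173 (giving 59685).
Largest index with value < 230860: n = 339 (giving 229503).
Indices 173 through 339: 167 terms.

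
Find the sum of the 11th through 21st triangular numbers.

1551

Σ i(i+1)/2 = (Σi² + Σi) / 2 over i = 11..21.
Σi = 231 − 55 = 176 and Σi² = 3311 − 385 = 2926.
(1·2926 + 1·176) / 2 = 3102/2 = 1551.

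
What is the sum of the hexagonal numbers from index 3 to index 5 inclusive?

88

Σ i(2i−1) = 2Σi² − Σi over i = 3..5.
Σi = 15 − 3 = 12 and Σi² = 55 − 5 = 50.
2·50 − 1·12 = 88.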